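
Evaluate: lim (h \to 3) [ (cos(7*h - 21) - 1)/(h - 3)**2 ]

Direct substitution gives 0/0.
Apply L'Hôpital: lim (-7*sin(7*h - 21))/(2*h - 6), still 0/0.
After 2 applications of L'Hôpital's rule the quotient is (-49*cos(7*h - 21))/(2); substituting h = 3 gives -49/2.

-49/2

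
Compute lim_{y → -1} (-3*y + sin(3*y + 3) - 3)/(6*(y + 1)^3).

-3/4

Direct substitution gives 0/0.
Apply L'Hôpital: lim (3*cos(3*y + 3) - 3)/(18*(y + 1)^2), still 0/0.
Apply L'Hôpital: lim (-9*sin(3*y + 3))/(36*y + 36), still 0/0.
After 3 applications of L'Hôpital's rule the quotient is (-27*cos(3*y + 3))/(36); substituting y = -1 gives -3/4.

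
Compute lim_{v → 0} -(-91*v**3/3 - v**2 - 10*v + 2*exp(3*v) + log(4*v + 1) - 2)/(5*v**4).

Substitution gives 0/0 (the numerator vanishes to order 4).
Expand each term to order v^4: the coefficient of v^4 in 2·e^(3v) is 27/4 and in ln(1 + 4v) is -64.
Lower-order terms cancel with the polynomial part, so the numerator is (-229/4)·v^4 + o(v^4), and the limit is (-229/4)/(-5) = 229/20.

229/20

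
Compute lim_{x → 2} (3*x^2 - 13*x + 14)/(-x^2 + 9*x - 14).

At x = 2 both the top and bottom vanish — a removable singularity. Factoring out (x - 2) from each leaves (3*x - 7)/(7 - x), which at x = 2 equals -1/5.

-1/5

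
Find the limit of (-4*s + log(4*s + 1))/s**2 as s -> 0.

-8

Direct substitution gives 0/0.
Apply L'Hôpital: lim (-4 + 4/(4*s + 1))/(2*s), still 0/0.
After 2 applications of L'Hôpital's rule the quotient is (-16/(4*s + 1)^2)/(2); substituting s = 0 gives -8.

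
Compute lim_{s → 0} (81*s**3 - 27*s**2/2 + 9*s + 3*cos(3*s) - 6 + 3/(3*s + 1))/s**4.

Substitution gives 0/0 (the numerator vanishes to order 4).
Expand each term to order s^4: the coefficient of s^4 in 3·1/(1 + 3s) is 243 and in 3·cos(3s) is 81/8.
Lower-order terms cancel with the polynomial part, so the numerator is (2025/8)·s^4 + o(s^4), and the limit is (2025/8)/(1) = 2025/8.

2025/8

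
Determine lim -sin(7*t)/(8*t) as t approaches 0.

-7/8

Substitution gives 0/0.
Write it as (7/(-8))·sin(7t)/(7t); since sin(u)/u → 1, the limit is -7/8.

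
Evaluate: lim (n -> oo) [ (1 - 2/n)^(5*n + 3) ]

e^(-10)

Let L be the limit and take ln: ln L = lim (5n + 3)·ln(1 - 2/n) = lim (5n + 3)·(-2/n + O(1/n²)) = -10.
Hence L = e^(-10).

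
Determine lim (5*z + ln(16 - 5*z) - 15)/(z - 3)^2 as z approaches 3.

-25/2

Direct substitution gives 0/0.
Apply L'Hôpital: lim (5 - 5/(16 - 5*z))/(2*z - 6), still 0/0.
After 2 applications of L'Hôpital's rule the quotient is (-25/(16 - 5*z)^2)/(2); substituting z = 3 gives -25/2.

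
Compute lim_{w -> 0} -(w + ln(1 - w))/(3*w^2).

1/6

Direct substitution gives 0/0.
Apply L'Hôpital: lim (1 - 1/(1 - w))/(-6*w), still 0/0.
After 2 applications of L'Hôpital's rule the quotient is (-1/(1 - w)^2)/(-6); substituting w = 0 gives 1/6.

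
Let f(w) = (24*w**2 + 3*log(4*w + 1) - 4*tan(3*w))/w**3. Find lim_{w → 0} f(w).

Substitution gives 0/0 (the numerator vanishes to order 3).
Expand each term to order w^3: the coefficient of w^3 in -4·tan(3w) is -36 and in 3·ln(1 + 4w) is 64.
Lower-order terms cancel with the polynomial part, so the numerator is (28)·w^3 + o(w^3), and the limit is (28)/(1) = 28.

28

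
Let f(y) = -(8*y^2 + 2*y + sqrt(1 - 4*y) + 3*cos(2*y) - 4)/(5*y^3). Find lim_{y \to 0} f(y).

4/5

Substitution gives 0/0; apply L'Hôpital's rule 3 times.
After differentiating numerator and denominator 3 times the quotient is (24*sin(2*y) - 24/(1 - 4*y)^(5/2))/(-30); at y = 0 this is 4/5.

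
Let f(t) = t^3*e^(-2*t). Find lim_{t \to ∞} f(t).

0

Write as t^3/e^{2t}, an ∞/∞ form.
Exponential growth dominates any polynomial, so repeated L'Hôpital (or the standard result) gives 0.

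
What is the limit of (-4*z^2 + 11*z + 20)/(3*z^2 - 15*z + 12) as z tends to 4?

-7/3

At z = 4 both the top and bottom vanish — a removable singularity. Factoring out (z - 4) from each leaves (-4*z - 5)/(3*z - 3), which at z = 4 equals -7/3.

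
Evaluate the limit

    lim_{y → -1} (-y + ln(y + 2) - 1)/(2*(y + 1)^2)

Direct substitution gives 0/0.
Apply L'Hôpital: lim (-1 + 1/(y + 2))/(4*y + 4), still 0/0.
After 2 applications of L'Hôpital's rule the quotient is (-1/(y + 2)^2)/(4); substituting y = -1 gives -1/4.

-1/4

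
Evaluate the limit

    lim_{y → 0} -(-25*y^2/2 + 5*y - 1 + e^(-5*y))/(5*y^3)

25/6

Direct substitution gives 0/0.
Apply L'Hôpital: lim (-25*y + 5 - 5*e^(-5*y))/(-15*y^2), still 0/0.
Apply L'Hôpital: lim (-25 + 25*e^(-5*y))/(-30*y), still 0/0.
After 3 applications of L'Hôpital's rule the quotient is (-125*e^(-5*y))/(-30); substituting y = 0 gives 25/6.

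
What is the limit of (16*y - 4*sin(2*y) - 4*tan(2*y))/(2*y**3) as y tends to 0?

Substitution gives 0/0 (the numerator vanishes to order 3).
Expand each term to order y^3: the coefficient of y^3 in -4·sin(2y) is 16/3 and in -4·tan(2y) is -32/3.
Lower-order terms cancel with the polynomial part, so the numerator is (-16/3)·y^3 + o(y^3), and the limit is (-16/3)/(2) = -8/3.

-8/3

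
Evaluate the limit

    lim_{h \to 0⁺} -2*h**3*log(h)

This is a 0·(−∞) form. Rewrite as -2·ln(h) / h^(−3) and apply L'Hôpital:
the derivative quotient is -2·(1/h) / (−3·h^(−4)) = (2/3)·h^3 → 0.

0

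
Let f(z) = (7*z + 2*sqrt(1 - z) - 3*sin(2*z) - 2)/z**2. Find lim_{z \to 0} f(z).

Substitution gives 0/0; apply L'Hôpital's rule 2 times.
After differentiating numerator and denominator 2 times the quotient is (12*sin(2*z) - 1/(2*(1 - z)^(3/2)))/(2); at z = 0 this is -1/4.

-1/4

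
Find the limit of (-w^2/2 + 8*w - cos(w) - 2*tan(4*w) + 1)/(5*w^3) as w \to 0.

Substitution gives 0/0; apply L'Hôpital's rule 3 times.
After differentiating numerator and denominator 3 times the quotient is (-sin(w) - 768*tan(4*w)^4 - 1024*tan(4*w)^2 - 256)/(30); at w = 0 this is -128/15.

-128/15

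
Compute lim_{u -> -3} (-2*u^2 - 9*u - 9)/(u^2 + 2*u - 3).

-3/4

Direct substitution gives 0/0, so factor. Both numerator and denominator have (u + 3) as a factor.
After cancelling, the expression reduces to (-2*u - 3)/(u - 1).
Substituting u = -3 gives -3/4.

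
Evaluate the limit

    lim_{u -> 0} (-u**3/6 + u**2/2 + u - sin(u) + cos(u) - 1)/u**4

Substitution gives 0/0; apply L'Hôpital's rule 4 times.
After differentiating numerator and denominator 4 times the quotient is (-sin(u) + cos(u))/(24); at u = 0 this is 1/24.

1/24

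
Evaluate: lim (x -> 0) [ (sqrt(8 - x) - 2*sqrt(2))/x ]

-√(2)/8

Substitution gives 0/0. Multiply numerator and denominator by the conjugate √(8 - x) + √8.
The numerator becomes (8 - x) − 8 = -x, so the expression simplifies to -1/(√(8 - x) + √8).
Letting x → 0 gives -1/(2√8) = -√(2)/8.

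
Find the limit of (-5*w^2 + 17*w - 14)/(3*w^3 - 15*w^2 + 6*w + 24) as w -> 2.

Direct substitution gives 0/0, so factor. Both numerator and denominator have (w - 2) as a factor.
After cancelling, the expression reduces to (7 - 5*w)/(3*w^2 - 9*w - 12).
Substituting w = 2 gives 1/6.

1/6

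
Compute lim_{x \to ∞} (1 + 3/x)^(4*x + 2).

The base → 1 and the exponent → ∞: a 1^∞ form.
Take logarithms: (4x + 2)·ln(1 + 3/x). Since ln(1+u) ~ u for small u, this behaves like (4x)·(3/x) → 12.
So the limit is e^(12).

e^(12)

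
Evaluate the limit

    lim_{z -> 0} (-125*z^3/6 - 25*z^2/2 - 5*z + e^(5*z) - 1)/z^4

625/24

Direct substitution gives 0/0.
Apply L'Hôpital: lim (-125*z^2/2 - 25*z + 5*e^(5*z) - 5)/(4*z^3), still 0/0.
Apply L'Hôpital: lim (-125*z + 25*e^(5*z) - 25)/(12*z^2), still 0/0.
Apply L'Hôpital: lim (125*e^(5*z) - 125)/(24*z), still 0/0.
After 4 applications of L'Hôpital's rule the quotient is (625*e^(5*z))/(24); substituting z = 0 gives 625/24.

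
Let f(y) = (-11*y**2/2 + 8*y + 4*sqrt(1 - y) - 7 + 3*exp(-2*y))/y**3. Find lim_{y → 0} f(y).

Substitution gives 0/0 (the numerator vanishes to order 3).
Expand each term to order y^3: the coefficient of y^3 in 3·e^(-2y) is -4 and in 4·√(1 - y) is -1/4.
Lower-order terms cancel with the polynomial part, so the numerator is (-17/4)·y^3 + o(y^3), and the limit is (-17/4)/(1) = -17/4.

-17/4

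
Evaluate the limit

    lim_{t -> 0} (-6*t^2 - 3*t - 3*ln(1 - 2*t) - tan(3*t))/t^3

-1

Substitution gives 0/0; apply L'Hôpital's rule 3 times.
After differentiating numerator and denominator 3 times the quotient is (6*(36*(2*t - 1)^3*(cos(6*t) - 2)/(cos(6*t) + 1)^2 - 8)/(2*t - 1)^3)/(6); at t = 0 this is -1.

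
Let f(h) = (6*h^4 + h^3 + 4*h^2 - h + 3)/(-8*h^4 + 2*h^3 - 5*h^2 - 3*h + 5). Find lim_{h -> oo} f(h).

-3/4

Numerator and denominator both have degree 4.
Dividing every term by h^4, all lower-order terms vanish and the limit is the ratio of leading coefficients, 6/(-8) = -3/4.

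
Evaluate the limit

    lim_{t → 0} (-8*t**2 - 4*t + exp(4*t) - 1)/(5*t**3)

32/15

Direct substitution gives 0/0.
Apply L'Hôpital: lim (-16*t + 4*e^(4*t) - 4)/(15*t^2), still 0/0.
Apply L'Hôpital: lim (16*e^(4*t) - 16)/(30*t), still 0/0.
After 3 applications of L'Hôpital's rule the quotient is (64*e^(4*t))/(30); substituting t = 0 gives 32/15.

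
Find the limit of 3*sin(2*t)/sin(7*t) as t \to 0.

Substitution gives 0/0.
Divide numerator and denominator by t: sin(2t)/t → 2 and sin(7t)/t → 7, so the limit is 3·2/7 = 6/7.

6/7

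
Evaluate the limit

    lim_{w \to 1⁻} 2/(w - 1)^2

As w → 1⁻, (w - 1) → 0⁻, so (w - 1)^2 → 0⁺ and 2/(w - 1)^2 → ∞.

∞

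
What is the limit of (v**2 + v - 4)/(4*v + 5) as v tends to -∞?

-∞

The numerator has higher degree (2 > 1); the quotient behaves like (1/(4))·v^1 for large |v|.
As v → −∞ this diverges to -∞.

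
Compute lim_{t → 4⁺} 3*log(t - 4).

As t → 4⁺, t - 4 → 0⁺ and ln(t - 4) → −∞.
Multiplying by 3 gives -∞.

-∞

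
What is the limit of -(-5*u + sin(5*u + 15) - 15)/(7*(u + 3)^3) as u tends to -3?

Direct substitution gives 0/0.
Apply L'Hôpital: lim (5*cos(5*u + 15) - 5)/(-21*(u + 3)^2), still 0/0.
Apply L'Hôpital: lim (-25*sin(5*u + 15))/(-42*u - 126), still 0/0.
After 3 applications of L'Hôpital's rule the quotient is (-125*cos(5*u + 15))/(-42); substituting u = -3 gives 125/42.

125/42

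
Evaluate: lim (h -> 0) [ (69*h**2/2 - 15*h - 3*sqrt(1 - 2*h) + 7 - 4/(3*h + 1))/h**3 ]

219/2

Substitution gives 0/0 (the numerator vanishes to order 3).
Expand each term to order h^3: the coefficient of h^3 in -4·1/(1 + 3h) is 108 and in -3·√(1 - 2h) is 3/2.
Lower-order terms cancel with the polynomial part, so the numerator is (219/2)·h^3 + o(h^3), and the limit is (219/2)/(1) = 219/2.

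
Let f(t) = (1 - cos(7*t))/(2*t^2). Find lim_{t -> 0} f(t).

49/4

Substitution gives 0/0.
Use (1 − cos u)/u² → 1/2 with u = 7t: the limit is 7²/(2·2) = 49/4.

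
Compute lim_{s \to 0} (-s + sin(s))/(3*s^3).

-1/18

Direct substitution gives 0/0.
Apply L'Hôpital: lim (cos(s) - 1)/(9*s^2), still 0/0.
Apply L'Hôpital: lim (-sin(s))/(18*s), still 0/0.
After 3 applications of L'Hôpital's rule the quotient is (-cos(s))/(18); substituting s = 0 gives -1/18.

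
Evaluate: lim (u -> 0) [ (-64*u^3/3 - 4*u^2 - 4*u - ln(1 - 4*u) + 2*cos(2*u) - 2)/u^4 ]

Substitution gives 0/0; apply L'Hôpital's rule 4 times.
After differentiating numerator and denominator 4 times the quotient is (32*cos(2*u) + 1536/(4*u - 1)^4)/(24); at u = 0 this is 196/3.

196/3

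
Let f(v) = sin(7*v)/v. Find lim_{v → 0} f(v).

Substitution gives 0/0.
Write it as (7)·sin(7v)/(7v); since sin(u)/u → 1, the limit is 7.

7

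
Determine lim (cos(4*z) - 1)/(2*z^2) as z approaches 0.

Direct substitution gives 0/0.
Apply L'Hôpital: lim (-4*sin(4*z))/(4*z), still 0/0.
After 2 applications of L'Hôpital's rule the quotient is (-16*cos(4*z))/(4); substituting z = 0 gives -4.

-4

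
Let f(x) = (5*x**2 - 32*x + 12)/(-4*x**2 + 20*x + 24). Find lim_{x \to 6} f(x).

At x = 6 both the top and bottom vanish — a removable singularity. Factoring out (x - 6) from each leaves (5*x - 2)/(-4*x - 4), which at x = 6 equals -1.

-1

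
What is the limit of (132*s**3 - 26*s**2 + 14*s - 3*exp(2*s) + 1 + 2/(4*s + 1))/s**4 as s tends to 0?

Substitution gives 0/0; apply L'Hôpital's rule 4 times.
After differentiating numerator and denominator 4 times the quotient is (-48*e^(2*s) + 12288/(4*s + 1)^5)/(24); at s = 0 this is 510.

510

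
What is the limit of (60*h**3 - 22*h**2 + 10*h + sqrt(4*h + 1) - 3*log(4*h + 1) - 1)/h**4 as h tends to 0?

182

Substitution gives 0/0 (the numerator vanishes to order 4).
Expand each term to order h^4: the coefficient of h^4 in √(1 + 4h) is -10 and in -3·ln(1 + 4h) is 192.
Lower-order terms cancel with the polynomial part, so the numerator is (182)·h^4 + o(h^4), and the limit is (182)/(1) = 182.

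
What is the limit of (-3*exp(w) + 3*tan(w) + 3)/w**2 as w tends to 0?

Substitution gives 0/0 (the numerator vanishes to order 2).
Expand each term to order w^2: the coefficient of w^2 in 3·tan(w) is 0 and in -3·e^(w) is -3/2.
Lower-order terms cancel with the polynomial part, so the numerator is (-3/2)·w^2 + o(w^2), and the limit is (-3/2)/(1) = -3/2.

-3/2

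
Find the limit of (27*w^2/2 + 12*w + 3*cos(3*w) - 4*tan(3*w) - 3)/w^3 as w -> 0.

-36

Substitution gives 0/0; apply L'Hôpital's rule 3 times.
After differentiating numerator and denominator 3 times the quotient is (81*sin(3*w) - 648*tan(3*w)^4 - 864*tan(3*w)^2 - 216)/(6); at w = 0 this is -36.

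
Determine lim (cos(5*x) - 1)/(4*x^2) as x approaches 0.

-25/8

Direct substitution gives 0/0.
Apply L'Hôpital: lim (-5*sin(5*x))/(8*x), still 0/0.
After 2 applications of L'Hôpital's rule the quotient is (-25*cos(5*x))/(8); substituting x = 0 gives -25/8.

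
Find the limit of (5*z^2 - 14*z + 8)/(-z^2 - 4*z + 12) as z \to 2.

-3/4

At z = 2 both the top and bottom vanish — a removable singularity. Factoring out (z - 2) from each leaves (5*z - 4)/(-z - 6), which at z = 2 equals -3/4.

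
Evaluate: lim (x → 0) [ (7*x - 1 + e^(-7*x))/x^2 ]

49/2

Direct substitution gives 0/0.
Apply L'Hôpital: lim (7 - 7*e^(-7*x))/(2*x), still 0/0.
After 2 applications of L'Hôpital's rule the quotient is (49*e^(-7*x))/(2); substituting x = 0 gives 49/2.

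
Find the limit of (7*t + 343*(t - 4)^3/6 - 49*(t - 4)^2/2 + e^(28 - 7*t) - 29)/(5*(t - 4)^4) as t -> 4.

Direct substitution gives 0/0.
Apply L'Hôpital: lim (-49*t + 343*(t - 4)^2/2 - 7*e^(28 - 7*t) + 203)/(20*(t - 4)^3), still 0/0.
Apply L'Hôpital: lim (343*t + 49*e^(28 - 7*t) - 1421)/(60*(t - 4)^2), still 0/0.
Apply L'Hôpital: lim (343 - 343*e^(28 - 7*t))/(120*t - 480), still 0/0.
After 4 applications of L'Hôpital's rule the quotient is (2401*e^(28 - 7*t))/(120); substituting t = 4 gives 2401/120.

2401/120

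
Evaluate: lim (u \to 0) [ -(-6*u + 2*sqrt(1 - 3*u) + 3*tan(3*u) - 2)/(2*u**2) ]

Substitution gives 0/0; apply L'Hôpital's rule 2 times.
After differentiating numerator and denominator 2 times the quotient is (54*tan(3*u)/cos(3*u)^2 - 9/(2*(1 - 3*u)^(3/2)))/(-4); at u = 0 this is 9/8.

9/8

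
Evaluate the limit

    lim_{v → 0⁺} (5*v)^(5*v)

Base → 0⁺ and exponent → 0⁺: a 0^0 form.
Take logs: 5v·ln(5v). This is 0·(−∞); rewriting as ln(5v)/(1/(5v)) and applying L'Hôpital gives 0.
Hence the limit is e^0 = 1.

1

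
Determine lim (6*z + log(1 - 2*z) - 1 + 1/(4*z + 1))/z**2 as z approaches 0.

14

Substitution gives 0/0 (the numerator vanishes to order 2).
Expand each term to order z^2: the coefficient of z^2 in ln(1 - 2z) is -2 and in 1/(1 + 4z) is 16.
Lower-order terms cancel with the polynomial part, so the numerator is (14)·z^2 + o(z^2), and the limit is (14)/(1) = 14.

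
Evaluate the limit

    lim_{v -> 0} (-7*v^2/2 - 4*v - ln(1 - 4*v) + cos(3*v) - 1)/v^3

Substitution gives 0/0 (the numerator vanishes to order 3).
Expand each term to order v^3: the coefficient of v^3 in cos(3v) is 0 and in −ln(1 - 4v) is 64/3.
Lower-order terms cancel with the polynomial part, so the numerator is (64/3)·v^3 + o(v^3), and the limit is (64/3)/(1) = 64/3.

64/3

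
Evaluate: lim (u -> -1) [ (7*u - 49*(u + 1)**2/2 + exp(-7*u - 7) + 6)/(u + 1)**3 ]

-343/6

Direct substitution gives 0/0.
Apply L'Hôpital: lim (-49*u - 7*e^(-7*u - 7) - 42)/(3*(u + 1)^2), still 0/0.
Apply L'Hôpital: lim (49*e^(-7*u - 7) - 49)/(6*u + 6), still 0/0.
After 3 applications of L'Hôpital's rule the quotient is (-343*e^(-7*u - 7))/(6); substituting u = -1 gives -343/6.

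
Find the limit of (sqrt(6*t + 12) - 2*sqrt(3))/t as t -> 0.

A 0/0 form; rationalise with √(12 + 6t) + √12. This collapses the numerator to 6t, leaving 6/(√(12 + 6t) + √12) → 6/(2√12) = √(3)/2.

√(3)/2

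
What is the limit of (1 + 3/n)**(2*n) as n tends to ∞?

Write it as [(1 + 3/n)^n]^(2) · (1 + 3/n)^(0). The bracketed term tends to e^(3) and the second factor to 1, so the limit is e^(6).

e^(6)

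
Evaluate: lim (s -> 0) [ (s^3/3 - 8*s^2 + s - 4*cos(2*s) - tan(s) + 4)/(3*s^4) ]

-8/9

Substitution gives 0/0 (the numerator vanishes to order 4).
Expand each term to order s^4: the coefficient of s^4 in −tan(s) is 0 and in -4·cos(2s) is -8/3.
Lower-order terms cancel with the polynomial part, so the numerator is (-8/3)·s^4 + o(s^4), and the limit is (-8/3)/(3) = -8/9.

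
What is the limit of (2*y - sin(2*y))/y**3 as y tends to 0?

4/3

Direct substitution gives 0/0.
Apply L'Hôpital: lim (2 - 2*cos(2*y))/(3*y^2), still 0/0.
Apply L'Hôpital: lim (4*sin(2*y))/(6*y), still 0/0.
After 3 applications of L'Hôpital's rule the quotient is (8*cos(2*y))/(6); substituting y = 0 gives 4/3.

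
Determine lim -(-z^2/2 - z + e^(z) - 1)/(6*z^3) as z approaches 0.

Direct substitution gives 0/0.
Apply L'Hôpital: lim (-z + e^(z) - 1)/(-18*z^2), still 0/0.
Apply L'Hôpital: lim (e^(z) - 1)/(-36*z), still 0/0.
After 3 applications of L'Hôpital's rule the quotient is (e^(z))/(-36); substituting z = 0 gives -1/36.

-1/36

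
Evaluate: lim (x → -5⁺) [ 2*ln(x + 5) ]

As x → -5⁺, x + 5 → 0⁺ and ln(x + 5) → −∞.
Multiplying by 2 gives -∞.

-∞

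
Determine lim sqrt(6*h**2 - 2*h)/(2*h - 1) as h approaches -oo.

For large |h|, √(6*h^2 - 2*h) ≈ √6·|h| and the denominator ≈ 2h.
Since h → −∞, |h| = −h, giving −√6/(2) = -√(6)/2.

-√(6)/2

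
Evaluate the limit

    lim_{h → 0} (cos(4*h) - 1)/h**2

Direct substitution gives 0/0.
Apply L'Hôpital: lim (-4*sin(4*h))/(2*h), still 0/0.
After 2 applications of L'Hôpital's rule the quotient is (-16*cos(4*h))/(2); substituting h = 0 gives -8.

-8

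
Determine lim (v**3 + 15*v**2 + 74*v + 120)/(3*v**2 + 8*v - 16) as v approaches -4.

-1/8

Direct substitution gives 0/0, so factor. Both numerator and denominator have (v + 4) as a factor.
After cancelling, the expression reduces to (v^2 + 11*v + 30)/(3*v - 4).
Substituting v = -4 gives -1/8.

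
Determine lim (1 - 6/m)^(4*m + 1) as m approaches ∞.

Let L be the limit and take ln: ln L = lim (4m + 1)·ln(1 - 6/m) = lim (4m + 1)·(-6/m + O(1/m²)) = -24.
Hence L = e^(-24).

e^(-24)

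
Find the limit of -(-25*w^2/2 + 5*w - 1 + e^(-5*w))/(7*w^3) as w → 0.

125/42

Direct substitution gives 0/0.
Apply L'Hôpital: lim (-25*w + 5 - 5*e^(-5*w))/(-21*w^2), still 0/0.
Apply L'Hôpital: lim (-25 + 25*e^(-5*w))/(-42*w), still 0/0.
After 3 applications of L'Hôpital's rule the quotient is (-125*e^(-5*w))/(-42); substituting w = 0 gives 125/42.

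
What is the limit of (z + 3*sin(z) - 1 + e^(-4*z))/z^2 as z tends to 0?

8

Substitution gives 0/0; apply L'Hôpital's rule 2 times.
After differentiating numerator and denominator 2 times the quotient is (-3*sin(z) + 16*e^(-4*z))/(2); at z = 0 this is 8.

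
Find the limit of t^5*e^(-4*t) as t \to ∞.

0

Write as t^5/e^{4t}, an ∞/∞ form.
Exponential growth dominates any polynomial, so repeated L'Hôpital (or the standard result) gives 0.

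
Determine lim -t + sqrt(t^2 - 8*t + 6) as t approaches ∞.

An ∞ − ∞ form. Rationalising with the conjugate, the difference becomes (-8t + 6) / (√(t^2 - 8*t + 6) + t).
For large t the denominator behaves like 2·t, so the quotient tends to -8/2 = -4.

-4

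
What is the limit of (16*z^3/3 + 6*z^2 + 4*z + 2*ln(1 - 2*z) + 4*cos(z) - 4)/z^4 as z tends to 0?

-47/6

Substitution gives 0/0 (the numerator vanishes to order 4).
Expand each term to order z^4: the coefficient of z^4 in 2·ln(1 - 2z) is -8 and in 4·cos(z) is 1/6.
Lower-order terms cancel with the polynomial part, so the numerator is (-47/6)·z^4 + o(z^4), and the limit is (-47/6)/(1) = -47/6.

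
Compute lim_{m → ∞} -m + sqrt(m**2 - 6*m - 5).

This has the form ∞ − ∞. Multiply and divide by the conjugate √(m^2 - 6*m - 5) + m.
That gives (-6m - 5) / (√(m^2 - 6*m - 5) + m).
Divide numerator and denominator by m: the limit is -6/(2·1) = -3.

-3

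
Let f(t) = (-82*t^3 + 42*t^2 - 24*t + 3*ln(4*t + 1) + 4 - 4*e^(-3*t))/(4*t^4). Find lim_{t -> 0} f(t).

Substitution gives 0/0 (the numerator vanishes to order 4).
Expand each term to order t^4: the coefficient of t^4 in -4·e^(-3t) is -27/2 and in 3·ln(1 + 4t) is -192.
Lower-order terms cancel with the polynomial part, so the numerator is (-411/2)·t^4 + o(t^4), and the limit is (-411/2)/(4) = -411/8.

-411/8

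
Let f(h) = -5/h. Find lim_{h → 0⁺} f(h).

As h → 0⁺, (h) → 0⁺, so (h)^1 → 0⁺ and -5/(h)^1 → -∞.

-∞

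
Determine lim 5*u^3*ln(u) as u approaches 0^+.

0

This is a 0·(−∞) form. Rewrite as 5·ln(u) / u^(−3) and apply L'Hôpital:
the derivative quotient is 5·(1/u) / (−3·u^(−4)) = (-5/3)·u^3 → 0.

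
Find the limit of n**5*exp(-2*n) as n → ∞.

0

Write as n^5/e^{2n}, an ∞/∞ form.
Exponential growth dominates any polynomial, so repeated L'Hôpital (or the standard result) gives 0.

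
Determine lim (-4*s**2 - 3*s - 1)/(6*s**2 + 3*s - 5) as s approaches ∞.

-2/3

Numerator and denominator both have degree 2.
Dividing every term by s^2, all lower-order terms vanish and the limit is the ratio of leading coefficients, -4/(6) = -2/3.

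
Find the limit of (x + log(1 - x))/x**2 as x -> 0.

-1/2

Direct substitution gives 0/0.
Apply L'Hôpital: lim (1 - 1/(1 - x))/(2*x), still 0/0.
After 2 applications of L'Hôpital's rule the quotient is (-1/(1 - x)^2)/(2); substituting x = 0 gives -1/2.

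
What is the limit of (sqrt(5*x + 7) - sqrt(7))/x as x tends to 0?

A 0/0 form; rationalise with √(7 + 5x) + √7. This collapses the numerator to 5x, leaving 5/(√(7 + 5x) + √7) → 5/(2√7) = 5*√(7)/14.

5*√(7)/14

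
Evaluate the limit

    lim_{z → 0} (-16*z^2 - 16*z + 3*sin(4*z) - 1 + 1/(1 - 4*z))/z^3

32

Substitution gives 0/0 (the numerator vanishes to order 3).
Expand each term to order z^3: the coefficient of z^3 in 3·sin(4z) is -32 and in 1/(1 - 4z) is 64.
Lower-order terms cancel with the polynomial part, so the numerator is (32)·z^3 + o(z^3), and the limit is (32)/(1) = 32.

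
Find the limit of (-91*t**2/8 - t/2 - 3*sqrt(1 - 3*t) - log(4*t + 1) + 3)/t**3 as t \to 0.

-781/48

Substitution gives 0/0; apply L'Hôpital's rule 3 times.
After differentiating numerator and denominator 3 times the quotient is (-128/(4*t + 1)^3 + 243/(8*(1 - 3*t)^(5/2)))/(6); at t = 0 this is -781/48.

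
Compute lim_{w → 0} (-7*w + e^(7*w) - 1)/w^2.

Direct substitution gives 0/0.
Apply L'Hôpital: lim (7*e^(7*w) - 7)/(2*w), still 0/0.
After 2 applications of L'Hôpital's rule the quotient is (49*e^(7*w))/(2); substituting w = 0 gives 49/2.

49/2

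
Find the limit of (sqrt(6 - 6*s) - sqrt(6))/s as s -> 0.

Substitution gives 0/0. Multiply numerator and denominator by the conjugate √(6 - 6s) + √6.
The numerator becomes (6 - 6s) − 6 = -6s, so the expression simplifies to -6/(√(6 - 6s) + √6).
Letting s → 0 gives -6/(2√6) = -√(6)/2.

-√(6)/2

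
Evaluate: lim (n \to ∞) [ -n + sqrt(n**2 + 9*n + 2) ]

This has the form ∞ − ∞. Multiply and divide by the conjugate √(n^2 + 9*n + 2) + n.
That gives (9n + 2) / (√(n^2 + 9*n + 2) + n).
Divide numerator and denominator by n: the limit is 9/(2·1) = 9/2.

9/2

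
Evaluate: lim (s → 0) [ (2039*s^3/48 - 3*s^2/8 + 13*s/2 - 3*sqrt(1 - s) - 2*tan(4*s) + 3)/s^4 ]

15/128

Substitution gives 0/0 (the numerator vanishes to order 4).
Expand each term to order s^4: the coefficient of s^4 in -2·tan(4s) is 0 and in -3·√(1 - s) is 15/128.
Lower-order terms cancel with the polynomial part, so the numerator is (15/128)·s^4 + o(s^4), and the limit is (15/128)/(1) = 15/128.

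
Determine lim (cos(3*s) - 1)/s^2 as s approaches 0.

Direct substitution gives 0/0.
Apply L'Hôpital: lim (-3*sin(3*s))/(2*s), still 0/0.
After 2 applications of L'Hôpital's rule the quotient is (-9*cos(3*s))/(2); substituting s = 0 gives -9/2.

-9/2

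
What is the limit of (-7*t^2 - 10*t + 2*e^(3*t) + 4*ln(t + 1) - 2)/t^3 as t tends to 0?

31/3

Substitution gives 0/0; apply L'Hôpital's rule 3 times.
After differentiating numerator and denominator 3 times the quotient is (54*e^(3*t) + 8/(t + 1)^3)/(6); at t = 0 this is 31/3.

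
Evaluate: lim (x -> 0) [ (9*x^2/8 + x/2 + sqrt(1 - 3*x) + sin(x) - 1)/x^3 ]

Substitution gives 0/0 (the numerator vanishes to order 3).
Expand each term to order x^3: the coefficient of x^3 in sin(x) is -1/6 and in √(1 - 3x) is -27/16.
Lower-order terms cancel with the polynomial part, so the numerator is (-89/48)·x^3 + o(x^3), and the limit is (-89/48)/(1) = -89/48.

-89/48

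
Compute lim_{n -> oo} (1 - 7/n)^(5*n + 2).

e^(-35)

The base → 1 and the exponent → ∞: a 1^∞ form.
Take logarithms: (5n + 2)·ln(1 - 7/n). Since ln(1+u) ~ u for small u, this behaves like (5n)·(-7/n) → -35.
So the limit is e^(-35).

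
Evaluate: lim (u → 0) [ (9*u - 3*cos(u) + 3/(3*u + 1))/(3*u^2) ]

19/2

Substitution gives 0/0; apply L'Hôpital's rule 2 times.
After differentiating numerator and denominator 2 times the quotient is (3*cos(u) + 54/(3*u + 1)^3)/(6); at u = 0 this is 19/2.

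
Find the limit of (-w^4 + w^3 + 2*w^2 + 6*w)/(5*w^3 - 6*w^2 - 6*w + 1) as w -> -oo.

∞

The numerator has higher degree (4 > 3); the quotient behaves like (-1/(5))·w^1 for large |w|.
As w → −∞ this diverges to ∞.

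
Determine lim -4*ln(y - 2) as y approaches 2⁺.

As y → 2⁺, y - 2 → 0⁺ and ln(y - 2) → −∞.
Multiplying by -4 gives ∞.

∞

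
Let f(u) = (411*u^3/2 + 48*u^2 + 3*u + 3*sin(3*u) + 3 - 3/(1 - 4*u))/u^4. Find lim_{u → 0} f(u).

Substitution gives 0/0 (the numerator vanishes to order 4).
Expand each term to order u^4: the coefficient of u^4 in -3·1/(1 - 4u) is -768 and in 3·sin(3u) is 0.
Lower-order terms cancel with the polynomial part, so the numerator is (-768)·u^4 + o(u^4), and the limit is (-768)/(1) = -768.

-768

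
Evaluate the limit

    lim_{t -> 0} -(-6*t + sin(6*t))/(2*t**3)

18

Direct substitution gives 0/0.
Apply L'Hôpital: lim (6*cos(6*t) - 6)/(-6*t^2), still 0/0.
Apply L'Hôpital: lim (-36*sin(6*t))/(-12*t), still 0/0.
After 3 applications of L'Hôpital's rule the quotient is (-216*cos(6*t))/(-12); substituting t = 0 gives 18.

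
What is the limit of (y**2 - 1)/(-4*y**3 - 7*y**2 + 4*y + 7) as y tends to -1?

Since y = -1 makes numerator and denominator zero, (y + 1) divides both.
Cancelling it gives (y - 1)/(-4*y^2 - 3*y + 7); now plug in y = -1 to get -1/3.

-1/3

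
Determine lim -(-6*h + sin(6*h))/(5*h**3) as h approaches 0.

36/5

Direct substitution gives 0/0.
Apply L'Hôpital: lim (6*cos(6*h) - 6)/(-15*h^2), still 0/0.
Apply L'Hôpital: lim (-36*sin(6*h))/(-30*h), still 0/0.
After 3 applications of L'Hôpital's rule the quotient is (-216*cos(6*h))/(-30); substituting h = 0 gives 36/5.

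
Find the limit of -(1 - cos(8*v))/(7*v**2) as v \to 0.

Substitution gives 0/0.
Use (1 − cos u)/u² → 1/2 with u = 8v: the limit is 8²/(2·(-7)) = -32/7.

-32/7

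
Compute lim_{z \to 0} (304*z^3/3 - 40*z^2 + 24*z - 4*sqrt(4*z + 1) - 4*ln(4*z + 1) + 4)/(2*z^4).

148

Substitution gives 0/0; apply L'Hôpital's rule 4 times.
After differentiating numerator and denominator 4 times the quotient is (6144/(4*z + 1)^4 + 960/(4*z + 1)^(7/2))/(48); at z = 0 this is 148.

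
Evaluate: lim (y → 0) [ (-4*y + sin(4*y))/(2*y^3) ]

-16/3

Direct substitution gives 0/0.
Apply L'Hôpital: lim (4*cos(4*y) - 4)/(6*y^2), still 0/0.
Apply L'Hôpital: lim (-16*sin(4*y))/(12*y), still 0/0.
After 3 applications of L'Hôpital's rule the quotient is (-64*cos(4*y))/(12); substituting y = 0 gives -16/3.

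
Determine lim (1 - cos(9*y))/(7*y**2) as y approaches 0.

81/14

Substitution gives 0/0.
Use (1 − cos u)/u² → 1/2 with u = 9y: the limit is 9²/(2·7) = 81/14.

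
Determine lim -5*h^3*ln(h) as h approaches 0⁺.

This is a 0·(−∞) form. Rewrite as -5·ln(h) / h^(−3) and apply L'Hôpital:
the derivative quotient is -5·(1/h) / (−3·h^(−4)) = (5/3)·h^3 → 0.

0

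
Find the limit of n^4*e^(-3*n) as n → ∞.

Write as n^4/e^{3n}, an ∞/∞ form.
Exponential growth dominates any polynomial, so repeated L'Hôpital (or the standard result) gives 0.

0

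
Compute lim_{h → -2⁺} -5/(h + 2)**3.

As h → -2⁺, (h + 2) → 0⁺, so (h + 2)^3 → 0⁺ and -5/(h + 2)^3 → -∞.

-∞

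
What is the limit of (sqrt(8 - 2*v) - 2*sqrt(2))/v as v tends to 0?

A 0/0 form; rationalise with √(8 - 2v) + √8. This collapses the numerator to -2v, leaving -2/(√(8 - 2v) + √8) → -2/(2√8) = -√(2)/4.

-√(2)/4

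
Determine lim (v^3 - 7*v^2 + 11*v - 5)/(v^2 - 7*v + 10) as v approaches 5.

Direct substitution gives 0/0, so factor. Both numerator and denominator have (v - 5) as a factor.
After cancelling, the expression reduces to (v^2 - 2*v + 1)/(v - 2).
Substituting v = 5 gives 16/3.

16/3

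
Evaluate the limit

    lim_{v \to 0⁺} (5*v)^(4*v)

Base → 0⁺ and exponent → 0⁺: a 0^0 form.
Take logs: 4v·ln(5v). This is 0·(−∞); rewriting as ln(5v)/(1/(4v)) and applying L'Hôpital gives 0.
Hence the limit is e^0 = 1.

1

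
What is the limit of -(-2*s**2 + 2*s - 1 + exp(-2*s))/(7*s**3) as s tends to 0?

Direct substitution gives 0/0.
Apply L'Hôpital: lim (-4*s + 2 - 2*e^(-2*s))/(-21*s^2), still 0/0.
Apply L'Hôpital: lim (-4 + 4*e^(-2*s))/(-42*s), still 0/0.
After 3 applications of L'Hôpital's rule the quotient is (-8*e^(-2*s))/(-42); substituting s = 0 gives 4/21.

4/21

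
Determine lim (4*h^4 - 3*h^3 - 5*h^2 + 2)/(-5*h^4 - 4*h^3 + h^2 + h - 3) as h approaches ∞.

-4/5

Numerator and denominator both have degree 4.
Dividing every term by h^4, all lower-order terms vanish and the limit is the ratio of leading coefficients, 4/(-5) = -4/5.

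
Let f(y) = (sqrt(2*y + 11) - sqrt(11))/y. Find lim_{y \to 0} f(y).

Substitution gives 0/0. Multiply numerator and denominator by the conjugate √(11 + 2y) + √11.
The numerator becomes (11 + 2y) − 11 = 2y, so the expression simplifies to 2/(√(11 + 2y) + √11).
Letting y → 0 gives 2/(2√11) = √(11)/11.

√(11)/11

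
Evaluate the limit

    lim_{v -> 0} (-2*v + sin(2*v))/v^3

-4/3

Direct substitution gives 0/0.
Apply L'Hôpital: lim (2*cos(2*v) - 2)/(3*v^2), still 0/0.
Apply L'Hôpital: lim (-4*sin(2*v))/(6*v), still 0/0.
After 3 applications of L'Hôpital's rule the quotient is (-8*cos(2*v))/(6); substituting v = 0 gives -4/3.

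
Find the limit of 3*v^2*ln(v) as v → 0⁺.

This is a 0·(−∞) form. Rewrite as 3·ln(v) / v^(−2) and apply L'Hôpital:
the derivative quotient is 3·(1/v) / (−2·v^(−3)) = (-3/2)·v^2 → 0.

0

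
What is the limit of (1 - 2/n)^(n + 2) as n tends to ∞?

e^(-2)

Let L be the limit and take ln: ln L = lim (n + 2)·ln(1 - 2/n) = lim (n + 2)·(-2/n + O(1/n²)) = -2.
Hence L = e^(-2).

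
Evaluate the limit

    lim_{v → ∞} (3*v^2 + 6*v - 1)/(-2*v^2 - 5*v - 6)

Numerator and denominator both have degree 2.
Dividing every term by v^2, all lower-order terms vanish and the limit is the ratio of leading coefficients, 3/(-2) = -3/2.

-3/2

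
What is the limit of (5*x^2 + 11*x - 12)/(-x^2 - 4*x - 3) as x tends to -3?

Direct substitution gives 0/0, so factor. Both numerator and denominator have (x + 3) as a factor.
After cancelling, the expression reduces to (5*x - 4)/(-x - 1).
Substituting x = -3 gives -19/2.

-19/2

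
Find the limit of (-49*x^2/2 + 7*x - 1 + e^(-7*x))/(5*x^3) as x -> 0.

Direct substitution gives 0/0.
Apply L'Hôpital: lim (-49*x + 7 - 7*e^(-7*x))/(15*x^2), still 0/0.
Apply L'Hôpital: lim (-49 + 49*e^(-7*x))/(30*x), still 0/0.
After 3 applications of L'Hôpital's rule the quotient is (-343*e^(-7*x))/(30); substituting x = 0 gives -343/30.

-343/30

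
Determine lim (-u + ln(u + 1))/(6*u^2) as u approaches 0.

Direct substitution gives 0/0.
Apply L'Hôpital: lim (-1 + 1/(u + 1))/(12*u), still 0/0.
After 2 applications of L'Hôpital's rule the quotient is (-1/(u + 1)^2)/(12); substituting u = 0 gives -1/12.

-1/12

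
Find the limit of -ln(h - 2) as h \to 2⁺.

As h → 2⁺, h - 2 → 0⁺ and ln(h - 2) → −∞.
Multiplying by -1 gives ∞.

∞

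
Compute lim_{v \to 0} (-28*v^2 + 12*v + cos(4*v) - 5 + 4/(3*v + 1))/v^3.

-108

Substitution gives 0/0; apply L'Hôpital's rule 3 times.
After differentiating numerator and denominator 3 times the quotient is (64*sin(4*v) - 648/(3*v + 1)^4)/(6); at v = 0 this is -108.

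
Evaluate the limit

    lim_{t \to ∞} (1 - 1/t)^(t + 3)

e^(-1)

Write it as [(1 - 1/t)^t]^(1) · (1 - 1/t)^(3). The bracketed term tends to e^(-1) and the second factor to 1, so the limit is e^(-1).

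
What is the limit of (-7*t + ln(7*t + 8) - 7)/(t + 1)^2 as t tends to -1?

Direct substitution gives 0/0.
Apply L'Hôpital: lim (-7 + 7/(7*t + 8))/(2*t + 2), still 0/0.
After 2 applications of L'Hôpital's rule the quotient is (-49/(7*t + 8)^2)/(2); substituting t = -1 gives -49/2.

-49/2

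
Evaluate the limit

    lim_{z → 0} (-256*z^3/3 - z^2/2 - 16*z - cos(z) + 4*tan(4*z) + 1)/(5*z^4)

Substitution gives 0/0; apply L'Hôpital's rule 4 times.
After differentiating numerator and denominator 4 times the quotient is (-cos(z) + 24576*tan(4*z)^5 + 40960*tan(4*z)^3 + 16384*tan(4*z))/(120); at z = 0 this is -1/120.

-1/120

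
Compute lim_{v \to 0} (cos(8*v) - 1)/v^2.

-32

Direct substitution gives 0/0.
Apply L'Hôpital: lim (-8*sin(8*v))/(2*v), still 0/0.
After 2 applications of L'Hôpital's rule the quotient is (-64*cos(8*v))/(2); substituting v = 0 gives -32.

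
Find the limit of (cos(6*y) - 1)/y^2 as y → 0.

Direct substitution gives 0/0.
Apply L'Hôpital: lim (-6*sin(6*y))/(2*y), still 0/0.
After 2 applications of L'Hôpital's rule the quotient is (-36*cos(6*y))/(2); substituting y = 0 gives -18.

-18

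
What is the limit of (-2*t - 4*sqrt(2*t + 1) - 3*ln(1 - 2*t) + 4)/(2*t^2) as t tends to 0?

Substitution gives 0/0 (the numerator vanishes to order 2).
Expand each term to order t^2: the coefficient of t^2 in -4·√(1 + 2t) is 2 and in -3·ln(1 - 2t) is 6.
Lower-order terms cancel with the polynomial part, so the numerator is (8)·t^2 + o(t^2), and the limit is (8)/(2) = 4.

4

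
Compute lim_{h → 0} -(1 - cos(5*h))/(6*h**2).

-25/12

Substitution gives 0/0.
Use (1 − cos u)/u² → 1/2 with u = 5h: the limit is 5²/(2·(-6)) = -25/12.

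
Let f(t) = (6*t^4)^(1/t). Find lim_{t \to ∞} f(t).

Base → ∞ and exponent → 0: an ∞^0 form.
Take logs: (1/t)·ln(6·t^4) = (ln 6 + 4·ln t)/t → 0.
So the limit is e^0 = 1.

1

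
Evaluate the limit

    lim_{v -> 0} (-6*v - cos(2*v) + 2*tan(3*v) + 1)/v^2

2

Substitution gives 0/0; apply L'Hôpital's rule 2 times.
After differentiating numerator and denominator 2 times the quotient is (4*cos(2*v) + 36*tan(3*v)/cos(3*v)^2)/(2); at v = 0 this is 2.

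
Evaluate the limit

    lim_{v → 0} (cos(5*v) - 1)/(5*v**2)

-5/2

Direct substitution gives 0/0.
Apply L'Hôpital: lim (-5*sin(5*v))/(10*v), still 0/0.
After 2 applications of L'Hôpital's rule the quotient is (-25*cos(5*v))/(10); substituting v = 0 gives -5/2.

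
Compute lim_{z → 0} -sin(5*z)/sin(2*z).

-5/2

Substitution gives 0/0.
Divide numerator and denominator by z: sin(5z)/z → 5 and sin(2z)/z → 2, so the limit is -1·5/2 = -5/2.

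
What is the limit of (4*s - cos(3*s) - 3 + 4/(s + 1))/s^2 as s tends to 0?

Substitution gives 0/0; apply L'Hôpital's rule 2 times.
After differentiating numerator and denominator 2 times the quotient is (9*cos(3*s) + 8/(s + 1)^3)/(2); at s = 0 this is 17/2.

17/2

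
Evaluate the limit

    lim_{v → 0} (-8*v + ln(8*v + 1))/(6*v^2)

-16/3

Direct substitution gives 0/0.
Apply L'Hôpital: lim (-8 + 8/(8*v + 1))/(12*v), still 0/0.
After 2 applications of L'Hôpital's rule the quotient is (-64/(8*v + 1)^2)/(12); substituting v = 0 gives -16/3.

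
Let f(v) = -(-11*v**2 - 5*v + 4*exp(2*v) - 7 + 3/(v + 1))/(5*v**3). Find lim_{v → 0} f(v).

Substitution gives 0/0; apply L'Hôpital's rule 3 times.
After differentiating numerator and denominator 3 times the quotient is (32*e^(2*v) - 18/(v + 1)^4)/(-30); at v = 0 this is -7/15.

-7/15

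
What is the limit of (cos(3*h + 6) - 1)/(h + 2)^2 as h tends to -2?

Direct substitution gives 0/0.
Apply L'Hôpital: lim (-3*sin(3*h + 6))/(2*h + 4), still 0/0.
After 2 applications of L'Hôpital's rule the quotient is (-9*cos(3*h + 6))/(2); substituting h = -2 gives -9/2.

-9/2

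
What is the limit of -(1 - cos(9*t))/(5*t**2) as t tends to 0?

-81/10

Substitution gives 0/0.
Use (1 − cos u)/u² → 1/2 with u = 9t: the limit is 9²/(2·(-5)) = -81/10.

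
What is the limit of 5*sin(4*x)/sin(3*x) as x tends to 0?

20/3

Substitution gives 0/0.
Divide numerator and denominator by x: sin(4x)/x → 4 and sin(3x)/x → 3, so the limit is 5·4/3 = 20/3.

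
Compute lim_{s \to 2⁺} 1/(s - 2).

∞

As s → 2⁺, (s - 2) → 0⁺, so (s - 2)^1 → 0⁺ and 1/(s - 2)^1 → ∞.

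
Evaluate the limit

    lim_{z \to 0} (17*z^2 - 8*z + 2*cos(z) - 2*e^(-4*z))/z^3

Substitution gives 0/0; apply L'Hôpital's rule 3 times.
After differentiating numerator and denominator 3 times the quotient is (2*sin(z) + 128*e^(-4*z))/(6); at z = 0 this is 64/3.

64/3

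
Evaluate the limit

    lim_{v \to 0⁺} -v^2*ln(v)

This is a 0·(−∞) form. Rewrite as -1·ln(v) / v^(−2) and apply L'Hôpital:
the derivative quotient is -1·(1/v) / (−2·v^(−3)) = (1/2)·v^2 → 0.

0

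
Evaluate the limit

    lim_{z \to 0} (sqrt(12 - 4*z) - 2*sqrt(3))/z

-√(3)/3

Substitution gives 0/0. Multiply numerator and denominator by the conjugate √(12 - 4z) + √12.
The numerator becomes (12 - 4z) − 12 = -4z, so the expression simplifies to -4/(√(12 - 4z) + √12).
Letting z → 0 gives -4/(2√12) = -√(3)/3.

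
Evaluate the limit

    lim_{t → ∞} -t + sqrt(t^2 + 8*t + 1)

This has the form ∞ − ∞. Multiply and divide by the conjugate √(t^2 + 8*t + 1) + t.
That gives (8t + 1) / (√(t^2 + 8*t + 1) + t).
Divide numerator and denominator by t: the limit is 8/(2·1) = 4.

4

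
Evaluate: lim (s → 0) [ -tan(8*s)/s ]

Substitution gives 0/0.
Since tan(u)/u → 1 as u → 0, tan(8s)/(8s) → 1 and the limit is 8/(-1) = -8.

-8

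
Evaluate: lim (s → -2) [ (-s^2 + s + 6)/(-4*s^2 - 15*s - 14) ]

At s = -2 both the top and bottom vanish — a removable singularity. Factoring out (s + 2) from each leaves (3 - s)/(-4*s - 7), which at s = -2 equals 5.

5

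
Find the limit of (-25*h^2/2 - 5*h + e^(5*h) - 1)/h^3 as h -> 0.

125/6

Direct substitution gives 0/0.
Apply L'Hôpital: lim (-25*h + 5*e^(5*h) - 5)/(3*h^2), still 0/0.
Apply L'Hôpital: lim (25*e^(5*h) - 25)/(6*h), still 0/0.
After 3 applications of L'Hôpital's rule the quotient is (125*e^(5*h))/(6); substituting h = 0 gives 125/6.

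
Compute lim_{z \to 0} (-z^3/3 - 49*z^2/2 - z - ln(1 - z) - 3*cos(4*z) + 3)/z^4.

-127/4

Substitution gives 0/0; apply L'Hôpital's rule 4 times.
After differentiating numerator and denominator 4 times the quotient is (-768*cos(4*z) + 6/(z - 1)^4)/(24); at z = 0 this is -127/4.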